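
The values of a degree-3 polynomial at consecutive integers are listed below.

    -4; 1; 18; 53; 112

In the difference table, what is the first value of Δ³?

6

Δ: 5, 17, 35, 59
Δ²: 12, 18, 24
Δ³: 6, 6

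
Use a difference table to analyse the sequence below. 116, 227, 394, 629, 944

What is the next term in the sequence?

1351

Δ: 111, 167, 235, 315
Δ²: 56, 68, 80
Δ³: 12, 12
The third differences are constant (12).
80 + 12 = 92;  315 + 92 = 407;  944 + 407 = 1351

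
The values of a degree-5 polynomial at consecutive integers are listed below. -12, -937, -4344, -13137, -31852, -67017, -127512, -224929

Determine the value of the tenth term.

First differences: -925  -3407  -8793  -18715  -35165  -60495  -97417
Second differences: -2482  -5386  -9922  -16450  -25330  -36922
Third differences: -2904  -4536  -6528  -8880  -11592
Fourth differences: -1632  -1992  -2352  -2712
Fifth differences: -360  -360  -360
The fifth differences are constant (-360).
-2712 − 360 = -3072;  -11592 − 3072 = -14664;  -36922 − 14664 = -51586;  -97417 − 51586 = -149003;  -224929 − 149003 = -373932
-3072 − 360 = -3432;  -14664 − 3432 = -18096;  -51586 − 18096 = -69682;  -149003 − 69682 = -218685;  -373932 − 218685 = -592617

-592617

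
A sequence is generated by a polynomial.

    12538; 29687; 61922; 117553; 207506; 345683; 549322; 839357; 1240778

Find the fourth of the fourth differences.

D1: 17149, 32235, 55631, 89953, 138177, 203639, 290035, 401421
D2: 15086, 23396, 34322, 48224, 65462, 86396, 111386
D3: 8310, 10926, 13902, 17238, 20934, 24990
D4: 2616, 2976, 3336, 3696, 4056
D5: 360, 360, 360, 360

3696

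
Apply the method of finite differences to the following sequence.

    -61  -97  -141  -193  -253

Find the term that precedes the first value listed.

Δ: -36, -44, -52, -60
Δ²: -8, -8, -8
The second differences are constant at -8.
Work back: -36 + 8 = -28;  -61 + 28 = -33

-33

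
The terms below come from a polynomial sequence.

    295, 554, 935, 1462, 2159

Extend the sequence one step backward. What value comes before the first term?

134

D1: 259  381  527  697
D2: 122  146  170
D3: 24  24
The third differences are constant at 24.
Work back: 122 − 24 = 98;  259 − 98 = 161;  295 − 161 = 134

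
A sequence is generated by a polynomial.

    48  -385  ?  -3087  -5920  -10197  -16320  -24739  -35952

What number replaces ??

-1344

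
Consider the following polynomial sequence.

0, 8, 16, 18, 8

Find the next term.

-20

First differences: 8 , 8 , 2 , -10
Second differences: 0 , -6 , -12
Third differences: -6 , -6
Third differences constant at -6.
-12 − 6 = -18;  -10 − 18 = -28;  8 − 28 = -20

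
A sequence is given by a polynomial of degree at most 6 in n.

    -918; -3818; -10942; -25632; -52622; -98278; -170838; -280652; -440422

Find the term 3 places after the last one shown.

-1386808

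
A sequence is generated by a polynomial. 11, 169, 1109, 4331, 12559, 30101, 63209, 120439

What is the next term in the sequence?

213011

First differences: 158, 940, 3222, 8228, 17542, 33108, 57230
Second differences: 782, 2282, 5006, 9314, 15566, 24122
Third differences: 1500, 2724, 4308, 6252, 8556
Fourth differences: 1224, 1584, 1944, 2304
Fifth differences: 360, 360, 360
The fifth differences are constant (360).
2304 + 360 = 2664;  8556 + 2664 = 11220;  24122 + 11220 = 35342;  57230 + 35342 = 92572;  120439 + 92572 = 213011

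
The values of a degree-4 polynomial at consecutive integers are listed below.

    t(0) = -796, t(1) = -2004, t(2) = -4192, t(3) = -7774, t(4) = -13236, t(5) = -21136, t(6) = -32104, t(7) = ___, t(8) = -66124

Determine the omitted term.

-46842

Using the first 7 terms:
-1208  -2188  -3582  -5462  -7900  -10968
-980  -1394  -1880  -2438  -3068
-414  -486  -558  -630
-72  -72  -72
Constant fourth difference = -72.
Extend forward: -630 − 72 = -702;  -3068 − 702 = -3770;  -10968 − 3770 = -14738;  -32104 − 14738 = -46842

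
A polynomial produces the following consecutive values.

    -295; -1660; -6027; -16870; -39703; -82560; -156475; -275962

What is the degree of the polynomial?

-1365, -4367, -10843, -22833, -42857, -73915, -119487
-3002, -6476, -11990, -20024, -31058, -45572
-3474, -5514, -8034, -11034, -14514
-2040, -2520, -3000, -3480
-480, -480, -480
The fifth differences are constant, so the polynomial has degree 5.

5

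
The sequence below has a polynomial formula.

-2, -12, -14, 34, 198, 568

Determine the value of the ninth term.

4174

D1: -10 , -2 , 48 , 164 , 370
D2: 8 , 50 , 116 , 206
D3: 42 , 66 , 90
D4: 24 , 24
Fourth differences constant at 24.
90 + 24 = 114;  206 + 114 = 320;  370 + 320 = 690;  568 + 690 = 1258
114 + 24 = 138;  320 + 138 = 458;  690 + 458 = 1148;  1258 + 1148 = 2406
138 + 24 = 162;  458 + 162 = 620;  1148 + 620 = 1768;  2406 + 1768 = 4174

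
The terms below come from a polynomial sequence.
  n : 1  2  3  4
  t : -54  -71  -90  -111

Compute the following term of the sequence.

-17, -19, -21
-2, -2
The second differences are constant (-2).
-21 − 2 = -23;  -111 − 23 = -134

-134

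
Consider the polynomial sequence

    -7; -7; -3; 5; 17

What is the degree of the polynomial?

2

Δ: 0, 4, 8, 12
Δ²: 4, 4, 4
The second differences are constant, so the polynomial has degree 2.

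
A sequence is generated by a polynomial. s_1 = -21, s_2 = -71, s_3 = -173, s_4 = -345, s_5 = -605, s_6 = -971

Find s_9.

First differences: -50  -102  -172  -260  -366
Second differences: -52  -70  -88  -106
Third differences: -18  -18  -18
The third differences are constant (-18).
-106 − 18 = -124;  -366 − 124 = -490;  -971 − 490 = -1461
-124 − 18 = -142;  -490 − 142 = -632;  -1461 − 632 = -2093
-142 − 18 = -160;  -632 − 160 = -792;  -2093 − 792 = -2885

-2885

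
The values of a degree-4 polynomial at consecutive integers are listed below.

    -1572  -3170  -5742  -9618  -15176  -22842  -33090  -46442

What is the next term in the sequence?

D1: -1598 , -2572 , -3876 , -5558 , -7666 , -10248 , -13352
D2: -974 , -1304 , -1682 , -2108 , -2582 , -3104
D3: -330 , -378 , -426 , -474 , -522
D4: -48 , -48 , -48 , -48
Fourth differences constant at -48.
-522 − 48 = -570;  -3104 − 570 = -3674;  -13352 − 3674 = -17026;  -46442 − 17026 = -63468

-63468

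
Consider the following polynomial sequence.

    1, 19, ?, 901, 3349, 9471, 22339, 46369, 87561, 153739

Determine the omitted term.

159

Using the last 7 terms:
Δ: 2448, 6122, 12868, 24030, 41192, 66178
Δ²: 3674, 6746, 11162, 17162, 24986
Δ³: 3072, 4416, 6000, 7824
Δ⁴: 1344, 1584, 1824
Δ⁵: 240, 240
Constant fifth difference = 240.
Extend backward: 1344 − 240 = 1104;  3072 − 1104 = 1968;  3674 − 1968 = 1706;  2448 − 1706 = 742;  901 − 742 = 159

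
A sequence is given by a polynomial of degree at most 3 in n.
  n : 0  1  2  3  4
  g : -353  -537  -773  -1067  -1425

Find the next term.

First differences: -184, -236, -294, -358
Second differences: -52, -58, -64
Third differences: -6, -6
Constant third difference = -6, so extend:
-64 − 6 = -70;  -358 − 70 = -428;  -1425 − 428 = -1853

-1853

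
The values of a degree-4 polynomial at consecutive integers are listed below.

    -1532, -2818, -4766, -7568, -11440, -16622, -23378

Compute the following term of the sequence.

-31996

Δ: -1286  -1948  -2802  -3872  -5182  -6756
Δ²: -662  -854  -1070  -1310  -1574
Δ³: -192  -216  -240  -264
Δ⁴: -24  -24  -24
Fourth differences constant at -24.
-264 − 24 = -288;  -1574 − 288 = -1862;  -6756 − 1862 = -8618;  -23378 − 8618 = -31996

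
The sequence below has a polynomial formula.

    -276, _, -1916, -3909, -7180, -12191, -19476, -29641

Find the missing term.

-811

Using the last 6 terms:
D1: -1993  -3271  -5011  -7285  -10165
D2: -1278  -1740  -2274  -2880
D3: -462  -534  -606
D4: -72  -72
Constant fourth difference = -72.
Extend backward: -462 + 72 = -390;  -1278 + 390 = -888;  -1993 + 888 = -1105;  -1916 + 1105 = -811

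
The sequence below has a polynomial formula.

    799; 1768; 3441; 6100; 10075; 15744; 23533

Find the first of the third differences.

D1: 969, 1673, 2659, 3975, 5669, 7789
D2: 704, 986, 1316, 1694, 2120
D3: 282, 330, 378, 426
D4: 48, 48, 48

282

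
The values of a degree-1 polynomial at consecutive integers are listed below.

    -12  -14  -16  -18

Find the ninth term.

-28

D1: -2, -2, -2
Constant first difference = -2, so extend:
-18 − 2 = -20
-20 − 2 = -22
-22 − 2 = -24
-24 − 2 = -26
-26 − 2 = -28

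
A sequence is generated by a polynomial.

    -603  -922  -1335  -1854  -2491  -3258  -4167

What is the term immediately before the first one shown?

-366

Δ: -319  -413  -519  -637  -767  -909
Δ²: -94  -106  -118  -130  -142
Δ³: -12  -12  -12  -12
The third differences are constant at -12.
Work back: -94 + 12 = -82;  -319 + 82 = -237;  -603 + 237 = -366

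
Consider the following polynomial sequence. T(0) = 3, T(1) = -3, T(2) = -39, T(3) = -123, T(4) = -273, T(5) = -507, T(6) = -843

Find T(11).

-6  -36  -84  -150  -234  -336
-30  -48  -66  -84  -102
-18  -18  -18  -18
Third differences constant at -18.
-102 − 18 = -120;  -336 − 120 = -456;  -843 − 456 = -1299
-120 − 18 = -138;  -456 − 138 = -594;  -1299 − 594 = -1893
-138 − 18 = -156;  -594 − 156 = -750;  -1893 − 750 = -2643
-156 − 18 = -174;  -750 − 174 = -924;  -2643 − 924 = -3567
-174 − 18 = -192;  -924 − 192 = -1116;  -3567 − 1116 = -4683

-4683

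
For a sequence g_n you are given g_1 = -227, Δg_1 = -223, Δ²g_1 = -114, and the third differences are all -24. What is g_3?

-787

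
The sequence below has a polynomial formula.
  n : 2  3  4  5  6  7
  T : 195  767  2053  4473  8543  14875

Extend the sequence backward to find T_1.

Δ: 572  1286  2420  4070  6332
Δ²: 714  1134  1650  2262
Δ³: 420  516  612
Δ⁴: 96  96
The fourth differences are constant at 96.
Work back: 420 − 96 = 324;  714 − 324 = 390;  572 − 390 = 182;  195 − 182 = 13

13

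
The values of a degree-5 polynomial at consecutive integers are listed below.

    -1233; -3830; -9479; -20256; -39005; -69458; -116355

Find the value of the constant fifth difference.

D1: -2597, -5649, -10777, -18749, -30453, -46897
D2: -3052, -5128, -7972, -11704, -16444
D3: -2076, -2844, -3732, -4740
D4: -768, -888, -1008
D5: -120, -120

-120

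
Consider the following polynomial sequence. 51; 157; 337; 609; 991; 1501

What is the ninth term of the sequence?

Δ: 106, 180, 272, 382, 510
Δ²: 74, 92, 110, 128
Δ³: 18, 18, 18
Third differences constant at 18.
128 + 18 = 146;  510 + 146 = 656;  1501 + 656 = 2157
146 + 18 = 164;  656 + 164 = 820;  2157 + 820 = 2977
164 + 18 = 182;  820 + 182 = 1002;  2977 + 1002 = 3979

3979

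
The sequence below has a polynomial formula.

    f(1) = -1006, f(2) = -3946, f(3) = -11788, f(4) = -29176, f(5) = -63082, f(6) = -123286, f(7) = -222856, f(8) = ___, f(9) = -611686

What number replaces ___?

Using the first 7 terms:
Δ: -2940, -7842, -17388, -33906, -60204, -99570
Δ²: -4902, -9546, -16518, -26298, -39366
Δ³: -4644, -6972, -9780, -13068
Δ⁴: -2328, -2808, -3288
Δ⁵: -480, -480
Constant fifth difference = -480.
Extend forward: -3288 − 480 = -3768;  -13068 − 3768 = -16836;  -39366 − 16836 = -56202;  -99570 − 56202 = -155772;  -222856 − 155772 = -378628

-378628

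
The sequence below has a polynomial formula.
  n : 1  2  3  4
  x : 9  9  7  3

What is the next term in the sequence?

Δ: 0  -2  -4
Δ²: -2  -2
The second differences are constant (-2).
-4 − 2 = -6;  3 − 6 = -3

-3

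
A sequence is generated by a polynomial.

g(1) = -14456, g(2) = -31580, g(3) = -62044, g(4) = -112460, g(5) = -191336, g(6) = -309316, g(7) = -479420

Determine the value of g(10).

D1: -17124, -30464, -50416, -78876, -117980, -170104
D2: -13340, -19952, -28460, -39104, -52124
D3: -6612, -8508, -10644, -13020
D4: -1896, -2136, -2376
D5: -240, -240
Fifth differences constant at -240.
-2376 − 240 = -2616;  -13020 − 2616 = -15636;  -52124 − 15636 = -67760;  -170104 − 67760 = -237864;  -479420 − 237864 = -717284
-2616 − 240 = -2856;  -15636 − 2856 = -18492;  -67760 − 18492 = -86252;  -237864 − 86252 = -324116;  -717284 − 324116 = -1041400
-2856 − 240 = -3096;  -18492 − 3096 = -21588;  -86252 − 21588 = -107840;  -324116 − 107840 = -431956;  -1041400 − 431956 = -1473356

-1473356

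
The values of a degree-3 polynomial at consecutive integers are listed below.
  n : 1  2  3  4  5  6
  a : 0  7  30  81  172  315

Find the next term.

First differences: 7 , 23 , 51 , 91 , 143
Second differences: 16 , 28 , 40 , 52
Third differences: 12 , 12 , 12
Constant third difference = 12, so extend:
52 + 12 = 64;  143 + 64 = 207;  315 + 207 = 522

522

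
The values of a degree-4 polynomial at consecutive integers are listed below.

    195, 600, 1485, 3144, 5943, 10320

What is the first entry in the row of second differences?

D1: 405, 885, 1659, 2799, 4377
D2: 480, 774, 1140, 1578
D3: 294, 366, 438
D4: 72, 72

480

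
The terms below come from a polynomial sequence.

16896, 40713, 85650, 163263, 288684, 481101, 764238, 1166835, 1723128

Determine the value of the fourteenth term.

D1: 23817, 44937, 77613, 125421, 192417, 283137, 402597, 556293
D2: 21120, 32676, 47808, 66996, 90720, 119460, 153696
D3: 11556, 15132, 19188, 23724, 28740, 34236
D4: 3576, 4056, 4536, 5016, 5496
D5: 480, 480, 480, 480
Constant fifth difference = 480, so extend:
5496 + 480 = 5976;  34236 + 5976 = 40212;  153696 + 40212 = 193908;  556293 + 193908 = 750201;  1723128 + 750201 = 2473329
5976 + 480 = 6456;  40212 + 6456 = 46668;  193908 + 46668 = 240576;  750201 + 240576 = 990777;  2473329 + 990777 = 3464106
6456 + 480 = 6936;  46668 + 6936 = 53604;  240576 + 53604 = 294180;  990777 + 294180 = 1284957;  3464106 + 1284957 = 4749063
6936 + 480 = 7416;  53604 + 7416 = 61020;  294180 + 61020 = 355200;  1284957 + 355200 = 1640157;  4749063 + 1640157 = 6389220
7416 + 480 = 7896;  61020 + 7896 = 68916;  355200 + 68916 = 424116;  1640157 + 424116 = 2064273;  6389220 + 2064273 = 8453493

8453493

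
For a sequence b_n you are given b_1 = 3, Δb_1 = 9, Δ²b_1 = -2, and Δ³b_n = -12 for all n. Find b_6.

Build the table forward from the leading diagonal:
Third differences: -12, -12, -12, -12, -12, -12
Second differences: -2, -14, -26, -38, -50, -62
First differences: 9, 7, -7, -33, -71, -121
b: 3, 12, 19, 12, -21, -92

-92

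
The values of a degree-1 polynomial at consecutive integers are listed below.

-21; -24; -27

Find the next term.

-30

-3, -3
Constant first difference = -3, so extend:
-27 − 3 = -30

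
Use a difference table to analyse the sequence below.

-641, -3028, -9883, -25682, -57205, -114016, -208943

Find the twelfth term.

-1993258

-2387  -6855  -15799  -31523  -56811  -94927
-4468  -8944  -15724  -25288  -38116
-4476  -6780  -9564  -12828
-2304  -2784  -3264
-480  -480
Constant fifth difference = -480, so extend:
-3264 − 480 = -3744;  -12828 − 3744 = -16572;  -38116 − 16572 = -54688;  -94927 − 54688 = -149615;  -208943 − 149615 = -358558
-3744 − 480 = -4224;  -16572 − 4224 = -20796;  -54688 − 20796 = -75484;  -149615 − 75484 = -225099;  -358558 − 225099 = -583657
-4224 − 480 = -4704;  -20796 − 4704 = -25500;  -75484 − 25500 = -100984;  -225099 − 100984 = -326083;  -583657 − 326083 = -909740
-4704 − 480 = -5184;  -25500 − 5184 = -30684;  -100984 − 30684 = -131668;  -326083 − 131668 = -457751;  -909740 − 457751 = -1367491
-5184 − 480 = -5664;  -30684 − 5664 = -36348;  -131668 − 36348 = -168016;  -457751 − 168016 = -625767;  -1367491 − 625767 = -1993258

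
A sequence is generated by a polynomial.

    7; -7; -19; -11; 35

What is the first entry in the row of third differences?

18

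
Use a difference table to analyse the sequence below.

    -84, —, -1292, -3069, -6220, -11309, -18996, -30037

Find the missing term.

-421

Using the last 6 terms:
-1777  -3151  -5089  -7687  -11041
-1374  -1938  -2598  -3354
-564  -660  -756
-96  -96
Constant fourth difference = -96.
Extend backward: -564 + 96 = -468;  -1374 + 468 = -906;  -1777 + 906 = -871;  -1292 + 871 = -421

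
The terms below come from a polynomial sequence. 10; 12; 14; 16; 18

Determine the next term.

D1: 2, 2, 2, 2
Constant first difference = 2, so extend:
18 + 2 = 20

20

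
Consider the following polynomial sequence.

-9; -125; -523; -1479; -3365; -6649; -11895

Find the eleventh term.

D1: -116 , -398 , -956 , -1886 , -3284 , -5246
D2: -282 , -558 , -930 , -1398 , -1962
D3: -276 , -372 , -468 , -564
D4: -96 , -96 , -96
Constant fourth difference = -96, so extend:
-564 − 96 = -660;  -1962 − 660 = -2622;  -5246 − 2622 = -7868;  -11895 − 7868 = -19763
-660 − 96 = -756;  -2622 − 756 = -3378;  -7868 − 3378 = -11246;  -19763 − 11246 = -31009
-756 − 96 = -852;  -3378 − 852 = -4230;  -11246 − 4230 = -15476;  -31009 − 15476 = -46485
-852 − 96 = -948;  -4230 − 948 = -5178;  -15476 − 5178 = -20654;  -46485 − 20654 = -67139

-67139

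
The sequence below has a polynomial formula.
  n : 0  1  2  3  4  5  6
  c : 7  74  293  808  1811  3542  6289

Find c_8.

Δ: 67 , 219 , 515 , 1003 , 1731 , 2747
Δ²: 152 , 296 , 488 , 728 , 1016
Δ³: 144 , 192 , 240 , 288
Δ⁴: 48 , 48 , 48
The fourth differences are constant (48).
288 + 48 = 336;  1016 + 336 = 1352;  2747 + 1352 = 4099;  6289 + 4099 = 10388
336 + 48 = 384;  1352 + 384 = 1736;  4099 + 1736 = 5835;  10388 + 5835 = 16223

16223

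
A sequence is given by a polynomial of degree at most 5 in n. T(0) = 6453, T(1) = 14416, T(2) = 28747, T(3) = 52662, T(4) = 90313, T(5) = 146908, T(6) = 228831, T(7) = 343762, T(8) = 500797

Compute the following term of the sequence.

710568

7963, 14331, 23915, 37651, 56595, 81923, 114931, 157035
6368, 9584, 13736, 18944, 25328, 33008, 42104
3216, 4152, 5208, 6384, 7680, 9096
936, 1056, 1176, 1296, 1416
120, 120, 120, 120
Fifth differences constant at 120.
1416 + 120 = 1536;  9096 + 1536 = 10632;  42104 + 10632 = 52736;  157035 + 52736 = 209771;  500797 + 209771 = 710568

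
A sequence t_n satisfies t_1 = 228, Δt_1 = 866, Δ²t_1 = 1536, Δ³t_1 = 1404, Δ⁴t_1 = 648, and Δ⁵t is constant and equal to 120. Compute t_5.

19172

Build the table forward from the leading diagonal:
Δ⁵: 120, 120, 120, 120, 120
Δ⁴: 648, 768, 888, 1008, 1128
Δ³: 1404, 2052, 2820, 3708, 4716
Δ²: 1536, 2940, 4992, 7812, 11520
Δ: 866, 2402, 5342, 10334, 18146
t: 228, 1094, 3496, 8838, 19172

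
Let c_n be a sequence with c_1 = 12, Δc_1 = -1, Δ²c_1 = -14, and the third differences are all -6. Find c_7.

Build the table forward from the leading diagonal:
D3: -6, -6, -6, -6, -6, -6, -6
D2: -14, -20, -26, -32, -38, -44, -50
D1: -1, -15, -35, -61, -93, -131, -175
c: 12, 11, -4, -39, -100, -193, -324

-324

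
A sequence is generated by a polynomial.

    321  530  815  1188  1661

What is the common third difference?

12

First differences: 209, 285, 373, 473
Second differences: 76, 88, 100
Third differences: 12, 12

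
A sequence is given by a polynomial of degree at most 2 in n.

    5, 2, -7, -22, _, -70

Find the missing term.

Using the first 4 terms:
-3  -9  -15
-6  -6
Constant second difference = -6.
Extend forward: -15 − 6 = -21;  -22 − 21 = -43

-43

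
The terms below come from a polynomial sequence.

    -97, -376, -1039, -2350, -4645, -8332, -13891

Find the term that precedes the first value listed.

Δ: -279, -663, -1311, -2295, -3687, -5559
Δ²: -384, -648, -984, -1392, -1872
Δ³: -264, -336, -408, -480
Δ⁴: -72, -72, -72
The fourth differences are constant at -72.
Work back: -264 + 72 = -192;  -384 + 192 = -192;  -279 + 192 = -87;  -97 + 87 = -10

-10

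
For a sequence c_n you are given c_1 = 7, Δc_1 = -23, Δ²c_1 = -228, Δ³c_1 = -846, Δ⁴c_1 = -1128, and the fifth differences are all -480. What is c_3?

-267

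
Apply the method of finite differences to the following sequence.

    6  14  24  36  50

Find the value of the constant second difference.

2

First differences: 8, 10, 12, 14
Second differences: 2, 2, 2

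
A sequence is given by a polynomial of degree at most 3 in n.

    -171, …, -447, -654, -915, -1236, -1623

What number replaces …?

Using the last 5 terms:
Δ: -207  -261  -321  -387
Δ²: -54  -60  -66
Δ³: -6  -6
Constant third difference = -6.
Extend backward: -54 + 6 = -48;  -207 + 48 = -159;  -447 + 159 = -288

-288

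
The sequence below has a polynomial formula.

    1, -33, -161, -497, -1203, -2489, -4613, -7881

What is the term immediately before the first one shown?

7

Δ: -34, -128, -336, -706, -1286, -2124, -3268
Δ²: -94, -208, -370, -580, -838, -1144
Δ³: -114, -162, -210, -258, -306
Δ⁴: -48, -48, -48, -48
The fourth differences are constant at -48.
Work back: -114 + 48 = -66;  -94 + 66 = -28;  -34 + 28 = -6;  1 + 6 = 7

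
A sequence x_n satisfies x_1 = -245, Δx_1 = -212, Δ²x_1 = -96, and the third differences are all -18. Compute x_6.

-2445

Build the table forward from the leading diagonal:
Δ³: -18  -18  -18  -18  -18  -18
Δ²: -96  -114  -132  -150  -168  -186
Δ: -212  -308  -422  -554  -704  -872
x: -245  -457  -765  -1187  -1741  -2445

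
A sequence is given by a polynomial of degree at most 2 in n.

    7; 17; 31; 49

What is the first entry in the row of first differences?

D1: 10, 14, 18
D2: 4, 4

10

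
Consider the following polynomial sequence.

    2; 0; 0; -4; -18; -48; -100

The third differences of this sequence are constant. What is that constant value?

-6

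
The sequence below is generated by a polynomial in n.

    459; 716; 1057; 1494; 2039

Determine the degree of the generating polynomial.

257, 341, 437, 545
84, 96, 108
12, 12
The third differences are constant, so the polynomial has degree 3.

3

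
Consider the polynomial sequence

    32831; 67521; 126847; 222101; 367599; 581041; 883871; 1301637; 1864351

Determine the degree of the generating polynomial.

5

D1: 34690, 59326, 95254, 145498, 213442, 302830, 417766, 562714
D2: 24636, 35928, 50244, 67944, 89388, 114936, 144948
D3: 11292, 14316, 17700, 21444, 25548, 30012
D4: 3024, 3384, 3744, 4104, 4464
D5: 360, 360, 360, 360
The fifth differences are constant, so the polynomial has degree 5.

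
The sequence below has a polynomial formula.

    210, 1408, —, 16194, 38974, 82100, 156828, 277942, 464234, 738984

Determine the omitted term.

5552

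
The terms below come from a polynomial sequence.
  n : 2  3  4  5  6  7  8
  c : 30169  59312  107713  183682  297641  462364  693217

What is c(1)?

29143  48401  75969  113959  164723  230853
19258  27568  37990  50764  66130
8310  10422  12774  15366
2112  2352  2592
240  240
The fifth differences are constant at 240.
Work back: 2112 − 240 = 1872;  8310 − 1872 = 6438;  19258 − 6438 = 12820;  29143 − 12820 = 16323;  30169 − 16323 = 13846

13846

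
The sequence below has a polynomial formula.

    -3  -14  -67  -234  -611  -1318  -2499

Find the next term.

-4322

D1: -11  -53  -167  -377  -707  -1181
D2: -42  -114  -210  -330  -474
D3: -72  -96  -120  -144
D4: -24  -24  -24
Fourth differences constant at -24.
-144 − 24 = -168;  -474 − 168 = -642;  -1181 − 642 = -1823;  -2499 − 1823 = -4322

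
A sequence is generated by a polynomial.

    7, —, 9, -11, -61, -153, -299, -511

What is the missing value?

11

Using the last 6 terms:
Δ: -20, -50, -92, -146, -212
Δ²: -30, -42, -54, -66
Δ³: -12, -12, -12
Constant third difference = -12.
Extend backward: -30 + 12 = -18;  -20 + 18 = -2;  9 + 2 = 11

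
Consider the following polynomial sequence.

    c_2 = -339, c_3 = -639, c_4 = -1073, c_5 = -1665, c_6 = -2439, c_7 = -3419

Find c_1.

-149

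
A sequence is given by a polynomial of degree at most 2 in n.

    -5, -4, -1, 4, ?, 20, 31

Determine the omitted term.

11

Using the first 4 terms:
D1: 1  3  5
D2: 2  2
Constant second difference = 2.
Extend forward: 5 + 2 = 7;  4 + 7 = 11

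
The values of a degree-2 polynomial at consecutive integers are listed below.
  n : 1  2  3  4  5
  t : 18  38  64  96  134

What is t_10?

414

D1: 20, 26, 32, 38
D2: 6, 6, 6
The second differences are constant (6).
38 + 6 = 44;  134 + 44 = 178
44 + 6 = 50;  178 + 50 = 228
50 + 6 = 56;  228 + 56 = 284
56 + 6 = 62;  284 + 62 = 346
62 + 6 = 68;  346 + 68 = 414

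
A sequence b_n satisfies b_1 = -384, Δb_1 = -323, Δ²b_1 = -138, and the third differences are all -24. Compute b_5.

-2600

Build the table forward from the leading diagonal:
Δ³: -24, -24, -24, -24, -24
Δ²: -138, -162, -186, -210, -234
Δ: -323, -461, -623, -809, -1019
b: -384, -707, -1168, -1791, -2600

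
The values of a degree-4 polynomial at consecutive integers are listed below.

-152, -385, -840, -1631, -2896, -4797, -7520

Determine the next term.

-11275

D1: -233, -455, -791, -1265, -1901, -2723
D2: -222, -336, -474, -636, -822
D3: -114, -138, -162, -186
D4: -24, -24, -24
Constant fourth difference = -24, so extend:
-186 − 24 = -210;  -822 − 210 = -1032;  -2723 − 1032 = -3755;  -7520 − 3755 = -11275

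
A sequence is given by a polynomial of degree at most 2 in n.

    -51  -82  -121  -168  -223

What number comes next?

First differences: -31, -39, -47, -55
Second differences: -8, -8, -8
Constant second difference = -8, so extend:
-55 − 8 = -63;  -223 − 63 = -286

-286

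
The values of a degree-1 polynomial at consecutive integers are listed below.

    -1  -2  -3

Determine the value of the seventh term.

-1 , -1
The first differences are constant (-1).
-3 − 1 = -4
-4 − 1 = -5
-5 − 1 = -6
-6 − 1 = -7

-7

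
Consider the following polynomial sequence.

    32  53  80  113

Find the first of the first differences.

21

D1: 21, 27, 33
D2: 6, 6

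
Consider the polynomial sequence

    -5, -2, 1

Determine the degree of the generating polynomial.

1

3, 3
The first differences are constant, so the polynomial has degree 1.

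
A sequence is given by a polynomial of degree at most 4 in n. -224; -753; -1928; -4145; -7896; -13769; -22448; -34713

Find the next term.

-51440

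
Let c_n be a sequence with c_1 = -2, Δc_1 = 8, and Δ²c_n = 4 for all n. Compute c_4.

34

Build the table forward from the leading diagonal:
Second differences: 4  4  4  4
First differences: 8  12  16  20
c: -2  6  18  34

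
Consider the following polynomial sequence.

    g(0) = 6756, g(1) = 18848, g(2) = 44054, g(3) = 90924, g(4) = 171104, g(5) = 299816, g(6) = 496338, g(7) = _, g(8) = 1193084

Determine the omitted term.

784484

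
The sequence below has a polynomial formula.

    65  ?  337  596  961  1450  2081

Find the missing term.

166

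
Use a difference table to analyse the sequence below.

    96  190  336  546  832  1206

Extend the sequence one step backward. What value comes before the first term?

D1: 94, 146, 210, 286, 374
D2: 52, 64, 76, 88
D3: 12, 12, 12
The third differences are constant at 12.
Work back: 52 − 12 = 40;  94 − 40 = 54;  96 − 54 = 42

42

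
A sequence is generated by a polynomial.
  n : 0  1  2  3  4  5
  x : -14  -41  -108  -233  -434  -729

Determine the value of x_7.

-27, -67, -125, -201, -295
-40, -58, -76, -94
-18, -18, -18
Constant third difference = -18, so extend:
-94 − 18 = -112;  -295 − 112 = -407;  -729 − 407 = -1136
-112 − 18 = -130;  -407 − 130 = -537;  -1136 − 537 = -1673

-1673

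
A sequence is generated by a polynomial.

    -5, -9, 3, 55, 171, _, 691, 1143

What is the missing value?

Using the first 5 terms:
First differences: -4, 12, 52, 116
Second differences: 16, 40, 64
Third differences: 24, 24
Constant third difference = 24.
Extend forward: 64 + 24 = 88;  116 + 88 = 204;  171 + 204 = 375

375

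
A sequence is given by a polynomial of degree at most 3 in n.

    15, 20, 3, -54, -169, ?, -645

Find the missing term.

-360

Using the first 5 terms:
Δ: 5, -17, -57, -115
Δ²: -22, -40, -58
Δ³: -18, -18
Constant third difference = -18.
Extend forward: -58 − 18 = -76;  -115 − 76 = -191;  -169 − 191 = -360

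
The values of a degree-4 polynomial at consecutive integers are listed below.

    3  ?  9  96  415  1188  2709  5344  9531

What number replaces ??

4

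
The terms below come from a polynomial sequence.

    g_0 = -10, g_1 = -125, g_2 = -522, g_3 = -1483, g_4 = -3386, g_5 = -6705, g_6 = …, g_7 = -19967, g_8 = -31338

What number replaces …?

-12010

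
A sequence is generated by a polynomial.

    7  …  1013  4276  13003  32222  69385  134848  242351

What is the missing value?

130

Using the last 7 terms:
D1: 3263, 8727, 19219, 37163, 65463, 107503
D2: 5464, 10492, 17944, 28300, 42040
D3: 5028, 7452, 10356, 13740
D4: 2424, 2904, 3384
D5: 480, 480
Constant fifth difference = 480.
Extend backward: 2424 − 480 = 1944;  5028 − 1944 = 3084;  5464 − 3084 = 2380;  3263 − 2380 = 883;  1013 − 883 = 130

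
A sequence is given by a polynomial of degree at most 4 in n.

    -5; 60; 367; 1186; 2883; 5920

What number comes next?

10855

Δ: 65 , 307 , 819 , 1697 , 3037
Δ²: 242 , 512 , 878 , 1340
Δ³: 270 , 366 , 462
Δ⁴: 96 , 96
Constant fourth difference = 96, so extend:
462 + 96 = 558;  1340 + 558 = 1898;  3037 + 1898 = 4935;  5920 + 4935 = 10855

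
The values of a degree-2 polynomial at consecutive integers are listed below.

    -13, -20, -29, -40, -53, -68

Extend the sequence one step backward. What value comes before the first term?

-8

Δ: -7, -9, -11, -13, -15
Δ²: -2, -2, -2, -2
The second differences are constant at -2.
Work back: -7 + 2 = -5;  -13 + 5 = -8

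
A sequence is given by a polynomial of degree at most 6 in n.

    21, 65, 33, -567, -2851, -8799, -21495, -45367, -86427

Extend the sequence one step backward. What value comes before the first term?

9

44, -32, -600, -2284, -5948, -12696, -23872, -41060
-76, -568, -1684, -3664, -6748, -11176, -17188
-492, -1116, -1980, -3084, -4428, -6012
-624, -864, -1104, -1344, -1584
-240, -240, -240, -240
The fifth differences are constant at -240.
Work back: -624 + 240 = -384;  -492 + 384 = -108;  -76 + 108 = 32;  44 − 32 = 12;  21 − 12 = 9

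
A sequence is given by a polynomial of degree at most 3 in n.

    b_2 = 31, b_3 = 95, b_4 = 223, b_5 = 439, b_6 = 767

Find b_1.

Δ: 64, 128, 216, 328
Δ²: 64, 88, 112
Δ³: 24, 24
The third differences are constant at 24.
Work back: 64 − 24 = 40;  64 − 40 = 24;  31 − 24 = 7

7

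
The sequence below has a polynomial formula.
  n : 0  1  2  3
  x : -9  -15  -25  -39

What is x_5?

Δ: -6, -10, -14
Δ²: -4, -4
The second differences are constant (-4).
-14 − 4 = -18;  -39 − 18 = -57
-18 − 4 = -22;  -57 − 22 = -79

-79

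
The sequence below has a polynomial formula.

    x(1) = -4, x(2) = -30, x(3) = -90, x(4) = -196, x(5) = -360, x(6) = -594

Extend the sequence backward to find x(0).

-26  -60  -106  -164  -234
-34  -46  -58  -70
-12  -12  -12
The third differences are constant at -12.
Work back: -34 + 12 = -22;  -26 + 22 = -4;  -4 + 4 = 0

0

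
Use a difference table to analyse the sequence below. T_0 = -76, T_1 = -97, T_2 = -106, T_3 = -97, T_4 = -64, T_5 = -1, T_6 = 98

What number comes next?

Δ: -21  -9  9  33  63  99
Δ²: 12  18  24  30  36
Δ³: 6  6  6  6
Third differences constant at 6.
36 + 6 = 42;  99 + 42 = 141;  98 + 141 = 239

239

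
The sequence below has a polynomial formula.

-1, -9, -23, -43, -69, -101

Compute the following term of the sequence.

-139

First differences: -8, -14, -20, -26, -32
Second differences: -6, -6, -6, -6
The second differences are constant (-6).
-32 − 6 = -38;  -101 − 38 = -139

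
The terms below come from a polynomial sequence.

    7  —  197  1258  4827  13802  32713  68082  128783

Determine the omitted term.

Using the last 7 terms:
Δ: 1061, 3569, 8975, 18911, 35369, 60701
Δ²: 2508, 5406, 9936, 16458, 25332
Δ³: 2898, 4530, 6522, 8874
Δ⁴: 1632, 1992, 2352
Δ⁵: 360, 360
Constant fifth difference = 360.
Extend backward: 1632 − 360 = 1272;  2898 − 1272 = 1626;  2508 − 1626 = 882;  1061 − 882 = 179;  197 − 179 = 18

18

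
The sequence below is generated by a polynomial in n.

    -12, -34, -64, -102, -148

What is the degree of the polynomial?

D1: -22, -30, -38, -46
D2: -8, -8, -8
The second differences are constant, so the polynomial has degree 2.

2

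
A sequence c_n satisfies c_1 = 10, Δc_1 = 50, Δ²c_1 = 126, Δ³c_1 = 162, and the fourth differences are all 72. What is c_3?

236

Build the table forward from the leading diagonal:
Fourth differences: 72  72  72
Third differences: 162  234  306
Second differences: 126  288  522
First differences: 50  176  464
c: 10  60  236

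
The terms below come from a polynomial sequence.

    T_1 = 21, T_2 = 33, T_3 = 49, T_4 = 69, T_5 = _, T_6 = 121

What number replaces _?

93

Using the first 4 terms:
First differences: 12  16  20
Second differences: 4  4
Constant second difference = 4.
Extend forward: 20 + 4 = 24;  69 + 24 = 93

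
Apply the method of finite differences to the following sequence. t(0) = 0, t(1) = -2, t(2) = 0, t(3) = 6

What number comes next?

16

First differences: -2, 2, 6
Second differences: 4, 4
The second differences are constant (4).
6 + 4 = 10;  6 + 10 = 16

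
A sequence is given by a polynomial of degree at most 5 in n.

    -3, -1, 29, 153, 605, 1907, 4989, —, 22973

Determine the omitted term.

11309

Using the first 7 terms:
D1: 2  30  124  452  1302  3082
D2: 28  94  328  850  1780
D3: 66  234  522  930
D4: 168  288  408
D5: 120  120
Constant fifth difference = 120.
Extend forward: 408 + 120 = 528;  930 + 528 = 1458;  1780 + 1458 = 3238;  3082 + 3238 = 6320;  4989 + 6320 = 11309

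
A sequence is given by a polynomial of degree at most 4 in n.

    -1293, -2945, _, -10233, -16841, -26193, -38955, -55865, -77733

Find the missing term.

-5775

Using the last 6 terms:
D1: -6608, -9352, -12762, -16910, -21868
D2: -2744, -3410, -4148, -4958
D3: -666, -738, -810
D4: -72, -72
Constant fourth difference = -72.
Extend backward: -666 + 72 = -594;  -2744 + 594 = -2150;  -6608 + 2150 = -4458;  -10233 + 4458 = -5775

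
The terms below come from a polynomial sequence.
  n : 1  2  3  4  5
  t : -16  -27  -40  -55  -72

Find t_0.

-7

First differences: -11, -13, -15, -17
Second differences: -2, -2, -2
The second differences are constant at -2.
Work back: -11 + 2 = -9;  -16 + 9 = -7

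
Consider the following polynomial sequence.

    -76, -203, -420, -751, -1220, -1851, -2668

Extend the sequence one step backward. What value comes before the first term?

Δ: -127, -217, -331, -469, -631, -817
Δ²: -90, -114, -138, -162, -186
Δ³: -24, -24, -24, -24
The third differences are constant at -24.
Work back: -90 + 24 = -66;  -127 + 66 = -61;  -76 + 61 = -15

-15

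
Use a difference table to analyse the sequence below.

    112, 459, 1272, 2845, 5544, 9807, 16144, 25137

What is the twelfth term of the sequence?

Δ: 347  813  1573  2699  4263  6337  8993
Δ²: 466  760  1126  1564  2074  2656
Δ³: 294  366  438  510  582
Δ⁴: 72  72  72  72
Constant fourth difference = 72, so extend:
582 + 72 = 654;  2656 + 654 = 3310;  8993 + 3310 = 12303;  25137 + 12303 = 37440
654 + 72 = 726;  3310 + 726 = 4036;  12303 + 4036 = 16339;  37440 + 16339 = 53779
726 + 72 = 798;  4036 + 798 = 4834;  16339 + 4834 = 21173;  53779 + 21173 = 74952
798 + 72 = 870;  4834 + 870 = 5704;  21173 + 5704 = 26877;  74952 + 26877 = 101829

101829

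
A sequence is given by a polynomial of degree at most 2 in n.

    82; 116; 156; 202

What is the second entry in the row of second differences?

6

First differences: 34, 40, 46
Second differences: 6, 6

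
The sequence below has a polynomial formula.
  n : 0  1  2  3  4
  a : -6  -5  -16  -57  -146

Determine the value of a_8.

First differences: 1 , -11 , -41 , -89
Second differences: -12 , -30 , -48
Third differences: -18 , -18
Constant third difference = -18, so extend:
-48 − 18 = -66;  -89 − 66 = -155;  -146 − 155 = -301
-66 − 18 = -84;  -155 − 84 = -239;  -301 − 239 = -540
-84 − 18 = -102;  -239 − 102 = -341;  -540 − 341 = -881
-102 − 18 = -120;  -341 − 120 = -461;  -881 − 461 = -1342

-1342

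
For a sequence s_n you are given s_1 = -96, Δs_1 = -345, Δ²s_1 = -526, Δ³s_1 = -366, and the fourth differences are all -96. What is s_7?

-18816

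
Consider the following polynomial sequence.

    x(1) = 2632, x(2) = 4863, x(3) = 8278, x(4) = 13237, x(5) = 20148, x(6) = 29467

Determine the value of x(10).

101623

Δ: 2231 , 3415 , 4959 , 6911 , 9319
Δ²: 1184 , 1544 , 1952 , 2408
Δ³: 360 , 408 , 456
Δ⁴: 48 , 48
The fourth differences are constant (48).
456 + 48 = 504;  2408 + 504 = 2912;  9319 + 2912 = 12231;  29467 + 12231 = 41698
504 + 48 = 552;  2912 + 552 = 3464;  12231 + 3464 = 15695;  41698 + 15695 = 57393
552 + 48 = 600;  3464 + 600 = 4064;  15695 + 4064 = 19759;  57393 + 19759 = 77152
600 + 48 = 648;  4064 + 648 = 4712;  19759 + 4712 = 24471;  77152 + 24471 = 101623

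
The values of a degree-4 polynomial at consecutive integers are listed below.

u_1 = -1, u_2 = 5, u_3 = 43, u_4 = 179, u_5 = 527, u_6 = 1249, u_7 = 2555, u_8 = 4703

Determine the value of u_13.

Δ: 6, 38, 136, 348, 722, 1306, 2148
Δ²: 32, 98, 212, 374, 584, 842
Δ³: 66, 114, 162, 210, 258
Δ⁴: 48, 48, 48, 48
Constant fourth difference = 48, so extend:
258 + 48 = 306;  842 + 306 = 1148;  2148 + 1148 = 3296;  4703 + 3296 = 7999
306 + 48 = 354;  1148 + 354 = 1502;  3296 + 1502 = 4798;  7999 + 4798 = 12797
354 + 48 = 402;  1502 + 402 = 1904;  4798 + 1904 = 6702;  12797 + 6702 = 19499
402 + 48 = 450;  1904 + 450 = 2354;  6702 + 2354 = 9056;  19499 + 9056 = 28555
450 + 48 = 498;  2354 + 498 = 2852;  9056 + 2852 = 11908;  28555 + 11908 = 40463

40463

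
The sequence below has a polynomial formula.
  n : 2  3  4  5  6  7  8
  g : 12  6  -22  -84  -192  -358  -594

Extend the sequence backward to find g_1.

8

D1: -6, -28, -62, -108, -166, -236
D2: -22, -34, -46, -58, -70
D3: -12, -12, -12, -12
The third differences are constant at -12.
Work back: -22 + 12 = -10;  -6 + 10 = 4;  12 − 4 = 8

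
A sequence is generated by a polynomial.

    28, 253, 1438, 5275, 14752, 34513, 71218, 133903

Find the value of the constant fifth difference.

360

D1: 225, 1185, 3837, 9477, 19761, 36705, 62685
D2: 960, 2652, 5640, 10284, 16944, 25980
D3: 1692, 2988, 4644, 6660, 9036
D4: 1296, 1656, 2016, 2376
D5: 360, 360, 360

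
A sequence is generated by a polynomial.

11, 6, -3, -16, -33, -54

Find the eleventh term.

First differences: -5, -9, -13, -17, -21
Second differences: -4, -4, -4, -4
Second differences constant at -4.
-21 − 4 = -25;  -54 − 25 = -79
-25 − 4 = -29;  -79 − 29 = -108
-29 − 4 = -33;  -108 − 33 = -141
-33 − 4 = -37;  -141 − 37 = -178
-37 − 4 = -41;  -178 − 41 = -219

-219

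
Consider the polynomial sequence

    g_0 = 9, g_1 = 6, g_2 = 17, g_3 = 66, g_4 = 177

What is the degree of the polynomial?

3

-3, 11, 49, 111
14, 38, 62
24, 24
The third differences are constant, so the polynomial has degree 3.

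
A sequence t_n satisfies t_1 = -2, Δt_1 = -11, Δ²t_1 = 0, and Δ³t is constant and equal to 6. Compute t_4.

Build the table forward from the leading diagonal:
Δ³: 6, 6, 6, 6
Δ²: 0, 6, 12, 18
Δ: -11, -11, -5, 7
t: -2, -13, -24, -29

-29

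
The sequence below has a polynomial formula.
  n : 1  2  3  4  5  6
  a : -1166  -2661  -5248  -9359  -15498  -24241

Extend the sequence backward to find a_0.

D1: -1495  -2587  -4111  -6139  -8743
D2: -1092  -1524  -2028  -2604
D3: -432  -504  -576
D4: -72  -72
The fourth differences are constant at -72.
Work back: -432 + 72 = -360;  -1092 + 360 = -732;  -1495 + 732 = -763;  -1166 + 763 = -403

-403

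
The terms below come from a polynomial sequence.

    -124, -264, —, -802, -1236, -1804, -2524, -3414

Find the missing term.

Using the last 5 terms:
D1: -434, -568, -720, -890
D2: -134, -152, -170
D3: -18, -18
Constant third difference = -18.
Extend backward: -134 + 18 = -116;  -434 + 116 = -318;  -802 + 318 = -484

-484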